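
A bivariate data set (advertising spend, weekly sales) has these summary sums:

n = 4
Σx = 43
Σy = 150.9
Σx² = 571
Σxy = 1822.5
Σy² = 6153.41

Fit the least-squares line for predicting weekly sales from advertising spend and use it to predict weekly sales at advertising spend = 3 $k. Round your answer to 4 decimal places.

Sxx = Σx² − (Σx)²/n = 571 − 462.25 = 108.75
Sxy = Σxy − (Σx)(Σy)/n = 1822.5 − 1622.175 = 200.325
b = Sxy/Sxx = 200.325/108.75 = 1.842069
a = ȳ − b·x̄ = 37.725 − 1.842069·10.75 = 17.922759
ŷ(3) = a + b·3 = 17.922759 + 1.842069·3 = 23.448966

23.4490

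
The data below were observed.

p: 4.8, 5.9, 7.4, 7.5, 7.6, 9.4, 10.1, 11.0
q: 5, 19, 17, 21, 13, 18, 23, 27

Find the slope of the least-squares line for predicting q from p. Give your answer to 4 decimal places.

2.5362

n = 8, Σx = 63.7, Σy = 143, Σxy = 1216.7, Σx² = 537.99
Sxx = Σx² − (Σx)²/n = 537.99 − 507.21125 = 30.77875
Sxy = Σxy − (Σx)(Σy)/n = 1216.7 − 1138.6375 = 78.0625
b = Sxy/Sxx = 78.0625/30.77875 = 2.536247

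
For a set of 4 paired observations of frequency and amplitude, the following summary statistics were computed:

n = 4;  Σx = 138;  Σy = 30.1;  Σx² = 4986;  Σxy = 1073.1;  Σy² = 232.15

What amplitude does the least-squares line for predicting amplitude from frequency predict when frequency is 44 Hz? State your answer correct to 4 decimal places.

Sxx = Σx² − (Σx)²/n = 4986 − 4761 = 225
Sxy = Σxy − (Σx)(Σy)/n = 1073.1 − 1038.45 = 34.65
b = Sxy/Sxx = 34.65/225 = 0.154
a = ȳ − b·x̄ = 7.525 − 0.154·34.5 = 2.212
ŷ(44) = a + b·44 = 2.212 + 0.154·44 = 8.988

8.9880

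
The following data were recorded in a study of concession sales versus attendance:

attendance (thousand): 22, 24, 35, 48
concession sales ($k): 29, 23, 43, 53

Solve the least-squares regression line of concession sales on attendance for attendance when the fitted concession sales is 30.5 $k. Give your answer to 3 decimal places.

n = 4, Σx = 129, Σy = 148, Σxy = 5239, Σx² = 4589
Sxx = Σx² − (Σx)²/n = 4589 − 4160.25 = 428.75
Sxy = Σxy − (Σx)(Σy)/n = 5239 − 4773 = 466
b = Sxy/Sxx = 466/428.75 = 1.086880
a = ȳ − b·x̄ = 37 − 1.086880·32.25 = 1.948105
Set a + b·x = 30.5: x = (30.5 − 1.948105) / 1.086880 = 26.269582

26.270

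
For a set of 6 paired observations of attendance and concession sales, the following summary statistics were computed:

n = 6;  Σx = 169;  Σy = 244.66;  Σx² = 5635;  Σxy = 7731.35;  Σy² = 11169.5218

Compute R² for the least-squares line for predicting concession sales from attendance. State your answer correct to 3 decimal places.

Sxx = Σx² − (Σx)²/n = 5635 − 4760.166667 = 874.833333
Sxy = Σxy − (Σx)(Σy)/n = 7731.35 − 6891.256667 = 840.093333
Syy = Σy² − (Σy)²/n = 11169.5218 − 9976.419267 = 1193.102533
R² = Sxy²/(Sxx·Syy) = (840.093333)²/(874.833333·1193.102533) = 0.676164

0.676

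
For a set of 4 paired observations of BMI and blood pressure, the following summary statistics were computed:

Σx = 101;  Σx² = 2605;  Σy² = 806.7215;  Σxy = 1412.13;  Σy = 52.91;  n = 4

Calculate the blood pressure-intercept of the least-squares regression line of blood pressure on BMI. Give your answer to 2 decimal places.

Sxx = Σx² − (Σx)²/n = 2605 − 2550.25 = 54.75
Sxy = Σxy − (Σx)(Σy)/n = 1412.13 − 1335.9775 = 76.1525
b = Sxy/Sxx = 76.1525/54.75 = 1.390913
a = ȳ − b·x̄ = 13.2275 − 1.390913·25.25 = -21.893059

-21.89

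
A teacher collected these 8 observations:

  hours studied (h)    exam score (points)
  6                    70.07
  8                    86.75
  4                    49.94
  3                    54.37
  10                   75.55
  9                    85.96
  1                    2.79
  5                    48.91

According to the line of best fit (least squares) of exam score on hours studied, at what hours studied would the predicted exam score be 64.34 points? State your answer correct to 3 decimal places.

n = 8, Σx = 46, Σy = 474.34, Σxy = 3253.77, Σx² = 332
Sxx = Σx² − (Σx)²/n = 332 − 264.5 = 67.5
Sxy = Σxy − (Σx)(Σy)/n = 3253.77 − 2727.455 = 526.315
b = Sxy/Sxx = 526.315/67.5 = 7.797259
a = ȳ − b·x̄ = 59.2925 − 7.797259·5.75 = 14.458259
Set a + b·x = 64.34: x = (64.34 − 14.458259) / 7.797259 = 6.397343

6.397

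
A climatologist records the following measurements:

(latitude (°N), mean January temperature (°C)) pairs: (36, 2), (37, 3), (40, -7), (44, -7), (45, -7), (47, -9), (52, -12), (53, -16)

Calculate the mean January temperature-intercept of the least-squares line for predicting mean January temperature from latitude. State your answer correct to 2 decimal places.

n = 8, Σx = 354, Σy = -53, Σxy = -2615, Σx² = 15948
Sxx = Σx² − (Σx)²/n = 15948 − 15664.5 = 283.5
Sxy = Σxy − (Σx)(Σy)/n = -2615 − (-2345.25) = -269.75
b = Sxy/Sxx = -269.75/283.5 = -0.951499
a = ȳ − b·x̄ = -6.625 − (-0.951499)·44.25 = 35.478836

35.48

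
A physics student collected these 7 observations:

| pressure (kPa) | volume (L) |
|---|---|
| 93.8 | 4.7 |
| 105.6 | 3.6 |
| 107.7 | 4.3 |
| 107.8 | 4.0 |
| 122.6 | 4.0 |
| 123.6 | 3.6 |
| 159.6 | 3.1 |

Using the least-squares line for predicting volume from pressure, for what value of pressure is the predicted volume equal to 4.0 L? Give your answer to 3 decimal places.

n = 7, Σx = 820.7, Σy = 27.3, Σxy = 3145.45, Σx² = 98949.81
Sxx = Σx² − (Σx)²/n = 98949.81 − 96221.212857 = 2728.597143
Sxy = Σxy − (Σx)(Σy)/n = 3145.45 − 3200.73 = -55.28
b = Sxy/Sxx = -55.28/2728.597143 = -0.020259
a = ȳ − b·x̄ = 3.9 − (-0.020259)·117.242857 = 6.275281
Set a + b·x = 4.0: x = (4.0 − 6.275281) / (-0.020259) = 112.306900

112.307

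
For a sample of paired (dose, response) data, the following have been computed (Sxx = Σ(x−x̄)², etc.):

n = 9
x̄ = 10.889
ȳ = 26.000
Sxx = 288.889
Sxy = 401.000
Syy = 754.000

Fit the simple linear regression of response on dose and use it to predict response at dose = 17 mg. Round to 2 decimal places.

b = Sxy/Sxx = 401/288.889 = 1.388076
a = ȳ − b·x̄ = 26 − 1.388076·10.889 = 10.885236
ŷ(17) = a + b·17 = 10.885236 + 1.388076·17 = 34.482535

34.48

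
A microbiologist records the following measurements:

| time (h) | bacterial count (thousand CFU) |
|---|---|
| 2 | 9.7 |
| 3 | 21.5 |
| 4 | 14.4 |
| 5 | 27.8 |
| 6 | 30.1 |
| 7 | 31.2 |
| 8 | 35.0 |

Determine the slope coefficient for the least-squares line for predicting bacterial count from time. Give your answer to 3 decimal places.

3.964

n = 7, Σx = 35, Σy = 169.7, Σxy = 959.5, Σx² = 203
Sxx = Σx² − (Σx)²/n = 203 − 175 = 28
Sxy = Σxy − (Σx)(Σy)/n = 959.5 − 848.5 = 111
b = Sxy/Sxx = 111/28 = 3.964286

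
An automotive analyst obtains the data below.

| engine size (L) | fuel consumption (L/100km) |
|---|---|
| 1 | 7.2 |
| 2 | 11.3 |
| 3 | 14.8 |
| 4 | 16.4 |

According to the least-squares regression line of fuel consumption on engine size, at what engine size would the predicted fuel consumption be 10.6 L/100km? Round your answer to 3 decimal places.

1.913

n = 4, Σx = 10, Σy = 49.7, Σxy = 139.8, Σx² = 30
Sxx = Σx² − (Σx)²/n = 30 − 25 = 5
Sxy = Σxy − (Σx)(Σy)/n = 139.8 − 124.25 = 15.55
b = Sxy/Sxx = 15.55/5 = 3.11
a = ȳ − b·x̄ = 12.425 − 3.11·2.5 = 4.65
Set a + b·x = 10.6: x = (10.6 − 4.65) / 3.11 = 1.913183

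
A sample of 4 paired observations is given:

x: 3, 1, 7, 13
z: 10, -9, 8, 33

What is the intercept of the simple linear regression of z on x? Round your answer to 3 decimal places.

-7.643

n = 4, Σx = 24, Σy = 42, Σxy = 506, Σx² = 228
Sxx = Σx² − (Σx)²/n = 228 − 144 = 84
Sxy = Σxy − (Σx)(Σy)/n = 506 − 252 = 254
b = Sxy/Sxx = 254/84 = 3.023810
a = ȳ − b·x̄ = 10.5 − 3.023810·6 = -7.642857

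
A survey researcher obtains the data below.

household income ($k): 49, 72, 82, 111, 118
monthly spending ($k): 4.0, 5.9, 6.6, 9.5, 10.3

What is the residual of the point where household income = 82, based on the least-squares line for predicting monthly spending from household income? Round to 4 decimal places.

n = 5, Σx = 432, Σy = 36.3, Σxy = 3431.9, Σx² = 40554
Sxx = Σx² − (Σx)²/n = 40554 − 37324.8 = 3229.2
Sxy = Σxy − (Σx)(Σy)/n = 3431.9 − 3136.32 = 295.58
b = Sxy/Sxx = 295.58/3229.2 = 0.091534
a = ȳ − b·x̄ = 7.26 − 0.091534·86.4 = -0.648495
ŷ(82) = -0.648495 + 0.091534·82 = 6.857253
residual = y − ŷ = 6.6 − 6.857253 = -0.257253

-0.2573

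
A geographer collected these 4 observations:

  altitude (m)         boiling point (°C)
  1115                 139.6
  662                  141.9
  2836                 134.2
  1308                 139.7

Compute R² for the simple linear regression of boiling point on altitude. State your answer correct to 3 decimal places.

0.988

n = 4, Σx = 5921, Σy = 555.4, Σxy = 812910.6, Σx² = 11435229, Σy² = 77149.5
Sxx = Σx² − (Σx)²/n = 11435229 − 8764560.25 = 2670668.75
Sxy = Σxy − (Σx)(Σy)/n = 812910.6 − 822130.85 = -9220.25
Syy = Σy² − (Σy)²/n = 77149.5 − 77117.29 = 32.21
R² = Sxy²/(Sxx·Syy) = (-9220.25)²/(2670668.75·32.21) = 0.988268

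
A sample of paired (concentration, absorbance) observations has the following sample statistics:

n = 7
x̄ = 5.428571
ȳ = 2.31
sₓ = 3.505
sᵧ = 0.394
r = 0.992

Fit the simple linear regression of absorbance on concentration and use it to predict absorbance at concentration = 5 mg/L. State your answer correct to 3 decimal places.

2.262

b = r · sᵧ/sₓ = 0.992 · 0.394/3.505 = 0.111512
a = ȳ − b·x̄ = 2.31 − 0.111512·5.428571 = 1.704652
ŷ(5) = a + b·5 = 1.704652 + 0.111512·5 = 2.262209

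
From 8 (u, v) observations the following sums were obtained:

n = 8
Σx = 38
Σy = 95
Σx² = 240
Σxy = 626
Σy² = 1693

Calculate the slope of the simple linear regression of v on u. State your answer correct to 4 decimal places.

2.9370

Sxx = Σx² − (Σx)²/n = 240 − 180.5 = 59.5
Sxy = Σxy − (Σx)(Σy)/n = 626 − 451.25 = 174.75
b = Sxy/Sxx = 174.75/59.5 = 2.936975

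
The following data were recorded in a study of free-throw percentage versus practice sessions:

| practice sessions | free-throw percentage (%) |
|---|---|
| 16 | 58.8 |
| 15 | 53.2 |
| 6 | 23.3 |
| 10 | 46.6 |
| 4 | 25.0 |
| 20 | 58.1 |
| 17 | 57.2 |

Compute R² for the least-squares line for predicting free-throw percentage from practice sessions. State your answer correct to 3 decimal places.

n = 7, Σx = 88, Σy = 322.2, Σxy = 4579, Σx² = 1322, Σy² = 16274.58
Sxx = Σx² − (Σx)²/n = 1322 − 1106.285714 = 215.714286
Sxy = Σxy − (Σx)(Σy)/n = 4579 − 4050.514286 = 528.485714
Syy = Σy² − (Σy)²/n = 16274.58 − 14830.405714 = 1444.174286
R² = Sxy²/(Sxx·Syy) = (528.485714)²/(215.714286·1444.174286) = 0.896537

0.897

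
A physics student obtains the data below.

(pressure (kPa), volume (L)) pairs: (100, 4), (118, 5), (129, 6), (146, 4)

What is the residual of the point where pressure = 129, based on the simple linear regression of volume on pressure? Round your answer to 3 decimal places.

n = 4, Σx = 493, Σy = 19, Σxy = 2348, Σx² = 61881
Sxx = Σx² − (Σx)²/n = 61881 − 60762.25 = 1118.75
Sxy = Σxy − (Σx)(Σy)/n = 2348 − 2341.75 = 6.25
b = Sxy/Sxx = 6.25/1118.75 = 0.005587
a = ȳ − b·x̄ = 4.75 − 0.005587·123.25 = 4.061453
ŷ(129) = 4.061453 + 0.005587·129 = 4.782123
residual = y − ŷ = 6 − 4.782123 = 1.217877

1.218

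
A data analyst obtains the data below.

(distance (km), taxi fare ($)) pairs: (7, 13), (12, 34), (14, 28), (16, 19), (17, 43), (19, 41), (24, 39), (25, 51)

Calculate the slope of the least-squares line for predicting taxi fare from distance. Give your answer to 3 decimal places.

1.698

n = 8, Σx = 134, Σy = 268, Σxy = 4916, Σx² = 2496
Sxx = Σx² − (Σx)²/n = 2496 − 2244.5 = 251.5
Sxy = Σxy − (Σx)(Σy)/n = 4916 − 4489 = 427
b = Sxy/Sxx = 427/251.5 = 1.697813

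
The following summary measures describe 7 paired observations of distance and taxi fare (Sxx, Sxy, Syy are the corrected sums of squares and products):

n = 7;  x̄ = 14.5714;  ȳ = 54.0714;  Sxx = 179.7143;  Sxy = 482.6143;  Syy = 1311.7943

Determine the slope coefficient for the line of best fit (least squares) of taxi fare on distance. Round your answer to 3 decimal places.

b = Sxy/Sxx = 482.6143/179.7143 = 2.685453

2.685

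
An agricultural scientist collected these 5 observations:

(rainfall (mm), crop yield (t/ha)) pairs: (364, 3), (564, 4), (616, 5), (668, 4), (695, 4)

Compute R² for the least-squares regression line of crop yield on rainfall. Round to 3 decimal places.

0.459

n = 5, Σx = 2907, Σy = 20, Σxy = 11880, Σx² = 1759297, Σy² = 82
Sxx = Σx² − (Σx)²/n = 1759297 − 1690129.8 = 69167.2
Sxy = Σxy − (Σx)(Σy)/n = 11880 − 11628 = 252
Syy = Σy² − (Σy)²/n = 82 − 80 = 2
R² = Sxy²/(Sxx·Syy) = (252)²/(69167.2·2) = 0.459062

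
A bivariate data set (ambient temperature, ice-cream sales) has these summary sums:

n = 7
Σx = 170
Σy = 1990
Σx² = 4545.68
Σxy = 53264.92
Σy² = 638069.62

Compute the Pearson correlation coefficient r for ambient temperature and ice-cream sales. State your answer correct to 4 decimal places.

Sxx = Σx² − (Σx)²/n = 4545.68 − 4128.571429 = 417.108571
Sxy = Σxy − (Σx)(Σy)/n = 53264.92 − 48328.571429 = 4936.348571
Syy = Σy² − (Σy)²/n = 638069.62 − 565728.571429 = 72341.048571
r = Sxy/√(Sxx·Syy) = 4936.348571/√(30174071.425273) = 4936.348571/5493.093065 = 0.898646

0.8986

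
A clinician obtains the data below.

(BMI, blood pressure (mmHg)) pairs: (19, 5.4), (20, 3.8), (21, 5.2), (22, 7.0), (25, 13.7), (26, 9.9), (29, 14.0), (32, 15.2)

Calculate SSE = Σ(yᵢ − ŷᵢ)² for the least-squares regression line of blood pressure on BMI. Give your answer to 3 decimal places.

21.073

n = 8, Σx = 194, Σy = 74.2, Σxy = 1934.1, Σx² = 4852, Σy² = 832.38
Sxx = Σx² − (Σx)²/n = 4852 − 4704.5 = 147.5
Sxy = Σxy − (Σx)(Σy)/n = 1934.1 − 1799.35 = 134.75
Syy = Σy² − (Σy)²/n = 832.38 − 688.205 = 144.175
b = Sxy/Sxx = 134.75/147.5 = 0.913559
SSE = Syy − b·Sxy = 144.175 − 0.913559·134.75 = 21.072881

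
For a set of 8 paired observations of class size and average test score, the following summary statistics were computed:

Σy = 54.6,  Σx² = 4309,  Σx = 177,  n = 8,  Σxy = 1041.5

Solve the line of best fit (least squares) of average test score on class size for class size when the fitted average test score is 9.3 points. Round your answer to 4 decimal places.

16.2858

Sxx = Σx² − (Σx)²/n = 4309 − 3916.125 = 392.875
Sxy = Σxy − (Σx)(Σy)/n = 1041.5 − 1208.025 = -166.525
b = Sxy/Sxx = -166.525/392.875 = -0.423863
a = ȳ − b·x̄ = 6.825 − (-0.423863)·22.125 = 16.202959
Set a + b·x = 9.3: x = (9.3 − 16.202959) / (-0.423863) = 16.285843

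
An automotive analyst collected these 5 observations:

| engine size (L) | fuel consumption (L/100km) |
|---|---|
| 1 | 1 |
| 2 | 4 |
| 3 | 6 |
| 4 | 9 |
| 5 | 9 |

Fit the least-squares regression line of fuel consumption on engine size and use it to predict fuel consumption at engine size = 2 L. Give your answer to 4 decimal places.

n = 5, Σx = 15, Σy = 29, Σxy = 108, Σx² = 55
Sxx = Σx² − (Σx)²/n = 55 − 45 = 10
Sxy = Σxy − (Σx)(Σy)/n = 108 − 87 = 21
b = Sxy/Sxx = 21/10 = 2.1
a = ȳ − b·x̄ = 5.8 − 2.1·3 = -0.5
ŷ(2) = a + b·2 = -0.5 + 2.1·2 = 3.7

3.7000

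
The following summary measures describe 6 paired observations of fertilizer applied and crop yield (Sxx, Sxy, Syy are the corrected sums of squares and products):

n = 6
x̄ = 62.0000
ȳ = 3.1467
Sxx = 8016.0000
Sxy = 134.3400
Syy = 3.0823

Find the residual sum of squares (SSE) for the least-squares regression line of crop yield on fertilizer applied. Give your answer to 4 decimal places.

0.8309

b = Sxy/Sxx = 134.34/8016 = 0.016759
SSE = Syy − b·Sxy = 3.0823 − 0.016759·134.34 = 0.830898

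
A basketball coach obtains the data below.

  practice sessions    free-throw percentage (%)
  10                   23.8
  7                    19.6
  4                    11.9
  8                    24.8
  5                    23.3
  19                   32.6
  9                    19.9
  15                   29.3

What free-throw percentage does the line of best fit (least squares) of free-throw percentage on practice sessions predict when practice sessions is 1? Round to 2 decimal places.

n = 8, Σx = 77, Σy = 185.2, Σxy = 1975.7, Σx² = 921
Sxx = Σx² − (Σx)²/n = 921 − 741.125 = 179.875
Sxy = Σxy − (Σx)(Σy)/n = 1975.7 − 1782.55 = 193.15
b = Sxy/Sxx = 193.15/179.875 = 1.073801
a = ȳ − b·x̄ = 23.15 − 1.073801·9.625 = 12.814663
ŷ(1) = a + b·1 = 12.814663 + 1.073801·1 = 13.888464

13.89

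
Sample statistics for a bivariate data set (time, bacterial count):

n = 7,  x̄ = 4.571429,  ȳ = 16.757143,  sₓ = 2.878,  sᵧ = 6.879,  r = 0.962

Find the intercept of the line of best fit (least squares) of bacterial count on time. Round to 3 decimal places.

6.246

b = r · sᵧ/sₓ = 0.962 · 6.879/2.878 = 2.299374
a = ȳ − b·x̄ = 16.757143 − 2.299374·4.571429 = 6.245719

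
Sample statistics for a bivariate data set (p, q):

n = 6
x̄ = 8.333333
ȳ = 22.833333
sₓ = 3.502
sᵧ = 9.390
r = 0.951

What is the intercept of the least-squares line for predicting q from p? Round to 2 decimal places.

1.58

b = r · sᵧ/sₓ = 0.951 · 9.39/3.502 = 2.549940
a = ȳ − b·x̄ = 22.833333 − 2.549940·8.333333 = 1.583834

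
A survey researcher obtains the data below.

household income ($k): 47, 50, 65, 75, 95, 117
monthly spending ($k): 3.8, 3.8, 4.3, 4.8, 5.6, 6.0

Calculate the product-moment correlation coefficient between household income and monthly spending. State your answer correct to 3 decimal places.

n = 6, Σx = 449, Σy = 28.3, Σxy = 2242.1, Σx² = 37273, Σy² = 137.77
Sxx = Σx² − (Σx)²/n = 37273 − 33600.166667 = 3672.833333
Sxy = Σxy − (Σx)(Σy)/n = 2242.1 − 2117.783333 = 124.316667
Syy = Σy² − (Σy)²/n = 137.77 − 133.481667 = 4.288333
r = Sxy/√(Sxx·Syy) = 124.316667/√(15750.333611) = 124.316667/125.500333 = 0.990568

0.991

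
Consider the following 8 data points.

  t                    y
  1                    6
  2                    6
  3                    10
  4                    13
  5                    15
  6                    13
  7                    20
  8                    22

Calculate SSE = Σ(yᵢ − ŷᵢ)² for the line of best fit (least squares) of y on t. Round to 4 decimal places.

19.1548

n = 8, Σx = 36, Σy = 105, Σxy = 569, Σx² = 204, Σy² = 1619
Sxx = Σx² − (Σx)²/n = 204 − 162 = 42
Sxy = Σxy − (Σx)(Σy)/n = 569 − 472.5 = 96.5
Syy = Σy² − (Σy)²/n = 1619 − 1378.125 = 240.875
b = Sxy/Sxx = 96.5/42 = 2.297619
SSE = Syy − b·Sxy = 240.875 − 2.297619·96.5 = 19.154762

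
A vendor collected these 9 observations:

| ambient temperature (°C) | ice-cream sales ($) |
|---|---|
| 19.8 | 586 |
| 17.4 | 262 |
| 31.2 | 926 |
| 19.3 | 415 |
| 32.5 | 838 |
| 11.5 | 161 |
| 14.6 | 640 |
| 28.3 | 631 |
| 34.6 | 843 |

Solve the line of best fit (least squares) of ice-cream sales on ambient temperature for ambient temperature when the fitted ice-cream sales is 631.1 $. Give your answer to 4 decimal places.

24.8324

n = 9, Σx = 209.2, Σy = 5302, Σxy = 138517.9, Σx² = 5440.44
Sxx = Σx² − (Σx)²/n = 5440.44 − 4862.737778 = 577.702222
Sxy = Σxy − (Σx)(Σy)/n = 138517.9 − 123242.044444 = 15275.855556
b = Sxy/Sxx = 15275.855556/577.702222 = 26.442439
a = ȳ − b·x̄ = 589.111111 − 26.442439·23.244444 = -25.528685
Set a + b·x = 631.1: x = (631.1 − (-25.528685)) / 26.442439 = 24.832380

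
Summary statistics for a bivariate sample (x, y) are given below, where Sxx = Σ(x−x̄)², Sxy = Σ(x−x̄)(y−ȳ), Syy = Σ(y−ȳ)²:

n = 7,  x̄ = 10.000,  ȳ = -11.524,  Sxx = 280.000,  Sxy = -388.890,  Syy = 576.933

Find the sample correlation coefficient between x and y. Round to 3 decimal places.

-0.968

r = Sxy/√(Sxx·Syy) = -388.89/√(161541.24) = -388.89/401.921933 = -0.967576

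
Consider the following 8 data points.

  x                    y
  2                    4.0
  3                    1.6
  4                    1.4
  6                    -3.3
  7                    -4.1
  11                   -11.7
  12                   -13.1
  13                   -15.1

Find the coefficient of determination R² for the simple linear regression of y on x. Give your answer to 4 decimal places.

0.9956

n = 8, Σx = 58, Σy = -40.3, Σxy = -512.3, Σx² = 548, Σy² = 584.73
Sxx = Σx² − (Σx)²/n = 548 − 420.5 = 127.5
Sxy = Σxy − (Σx)(Σy)/n = -512.3 − (-292.175) = -220.125
Syy = Σy² − (Σy)²/n = 584.73 − 203.01125 = 381.71875
R² = Sxy²/(Sxx·Syy) = (-220.125)²/(127.5·381.71875) = 0.995600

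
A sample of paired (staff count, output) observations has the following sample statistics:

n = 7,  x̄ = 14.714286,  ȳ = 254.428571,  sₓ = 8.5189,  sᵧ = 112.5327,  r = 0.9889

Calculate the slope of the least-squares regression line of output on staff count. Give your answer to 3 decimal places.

b = r · sᵧ/sₓ = 0.9889 · 112.5327/8.5189 = 13.063140

13.063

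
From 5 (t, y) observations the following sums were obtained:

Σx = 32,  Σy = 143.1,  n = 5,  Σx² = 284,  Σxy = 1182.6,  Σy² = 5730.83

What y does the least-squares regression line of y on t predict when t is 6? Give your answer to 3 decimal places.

Sxx = Σx² − (Σx)²/n = 284 − 204.8 = 79.2
Sxy = Σxy − (Σx)(Σy)/n = 1182.6 − 915.84 = 266.76
b = Sxy/Sxx = 266.76/79.2 = 3.368182
a = ȳ − b·x̄ = 28.62 − 3.368182·6.4 = 7.063636
ŷ(6) = a + b·6 = 7.063636 + 3.368182·6 = 27.272727

27.273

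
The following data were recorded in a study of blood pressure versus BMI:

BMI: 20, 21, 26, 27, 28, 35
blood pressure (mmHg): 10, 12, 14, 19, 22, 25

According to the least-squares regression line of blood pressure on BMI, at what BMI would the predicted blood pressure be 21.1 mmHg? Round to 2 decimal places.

n = 6, Σx = 157, Σy = 102, Σxy = 2820, Σx² = 4255
Sxx = Σx² − (Σx)²/n = 4255 − 4108.166667 = 146.833333
Sxy = Σxy − (Σx)(Σy)/n = 2820 − 2669 = 151
b = Sxy/Sxx = 151/146.833333 = 1.028377
a = ȳ − b·x̄ = 17 − 1.028377·26.166667 = -9.909194
Set a + b·x = 21.1: x = (21.1 − (-9.909194)) / 1.028377 = 30.153532

30.15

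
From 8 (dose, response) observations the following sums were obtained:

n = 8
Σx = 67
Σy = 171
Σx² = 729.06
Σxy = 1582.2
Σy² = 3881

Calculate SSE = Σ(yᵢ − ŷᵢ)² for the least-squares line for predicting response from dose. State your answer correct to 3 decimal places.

91.761

Sxx = Σx² − (Σx)²/n = 729.06 − 561.125 = 167.935
Sxy = Σxy − (Σx)(Σy)/n = 1582.2 − 1432.125 = 150.075
Syy = Σy² − (Σy)²/n = 3881 − 3655.125 = 225.875
b = Sxy/Sxx = 150.075/167.935 = 0.893649
SSE = Syy − b·Sxy = 225.875 − 0.893649·150.075 = 91.760577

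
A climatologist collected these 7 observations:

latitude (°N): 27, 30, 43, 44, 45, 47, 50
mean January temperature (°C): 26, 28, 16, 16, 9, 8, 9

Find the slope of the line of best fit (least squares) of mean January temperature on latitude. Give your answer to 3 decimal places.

n = 7, Σx = 286, Σy = 112, Σxy = 4165, Σx² = 12148
Sxx = Σx² − (Σx)²/n = 12148 − 11685.142857 = 462.857143
Sxy = Σxy − (Σx)(Σy)/n = 4165 − 4576 = -411
b = Sxy/Sxx = -411/462.857143 = -0.887963

-0.888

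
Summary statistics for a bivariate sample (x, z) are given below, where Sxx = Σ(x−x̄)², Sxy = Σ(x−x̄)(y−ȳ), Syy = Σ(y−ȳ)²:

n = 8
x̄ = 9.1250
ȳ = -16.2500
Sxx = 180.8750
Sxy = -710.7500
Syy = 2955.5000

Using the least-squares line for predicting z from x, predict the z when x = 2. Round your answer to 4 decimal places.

11.7478

b = Sxy/Sxx = -710.75/180.875 = -3.929509
a = ȳ − b·x̄ = -16.25 − (-3.929509)·9.125 = 19.606773
ŷ(2) = a + b·2 = 19.606773 + (-3.929509)·2 = 11.747754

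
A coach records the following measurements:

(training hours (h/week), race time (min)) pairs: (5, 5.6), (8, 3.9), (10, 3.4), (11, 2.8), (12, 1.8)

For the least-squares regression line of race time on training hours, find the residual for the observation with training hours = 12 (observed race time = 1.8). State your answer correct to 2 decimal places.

-0.30

n = 5, Σx = 46, Σy = 17.5, Σxy = 145.6, Σx² = 454
Sxx = Σx² − (Σx)²/n = 454 − 423.2 = 30.8
Sxy = Σxy − (Σx)(Σy)/n = 145.6 − 161 = -15.4
b = Sxy/Sxx = -15.4/30.8 = -0.5
a = ȳ − b·x̄ = 3.5 − (-0.5)·9.2 = 8.1
ŷ(12) = 8.1 + (-0.5)·12 = 2.1
residual = y − ŷ = 1.8 − 2.1 = -0.3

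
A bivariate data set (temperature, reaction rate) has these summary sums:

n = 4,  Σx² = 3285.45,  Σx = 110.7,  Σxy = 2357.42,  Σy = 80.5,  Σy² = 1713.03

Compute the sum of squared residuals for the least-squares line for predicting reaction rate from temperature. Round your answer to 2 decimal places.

17.27

Sxx = Σx² − (Σx)²/n = 3285.45 − 3063.6225 = 221.8275
Sxy = Σxy − (Σx)(Σy)/n = 2357.42 − 2227.8375 = 129.5825
Syy = Σy² − (Σy)²/n = 1713.03 − 1620.0625 = 92.9675
b = Sxy/Sxx = 129.5825/221.8275 = 0.584159
SSE = Syy − b·Sxy = 92.9675 − 0.584159·129.5825 = 17.270734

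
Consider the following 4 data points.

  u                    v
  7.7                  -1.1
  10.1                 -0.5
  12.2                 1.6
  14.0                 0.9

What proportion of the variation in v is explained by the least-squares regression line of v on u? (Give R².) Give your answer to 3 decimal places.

0.739

n = 4, Σx = 44, Σy = 0.9, Σxy = 18.6, Σx² = 506.14, Σy² = 4.83
Sxx = Σx² − (Σx)²/n = 506.14 − 484 = 22.14
Sxy = Σxy − (Σx)(Σy)/n = 18.6 − 9.9 = 8.7
Syy = Σy² − (Σy)²/n = 4.83 − 0.2025 = 4.6275
R² = Sxy²/(Sxx·Syy) = (8.7)²/(22.14·4.6275) = 0.738779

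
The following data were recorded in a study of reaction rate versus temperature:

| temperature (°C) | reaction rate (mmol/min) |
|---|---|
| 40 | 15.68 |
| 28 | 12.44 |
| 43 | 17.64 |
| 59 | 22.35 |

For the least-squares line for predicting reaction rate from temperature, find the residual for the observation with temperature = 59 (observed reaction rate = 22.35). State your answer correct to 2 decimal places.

-0.01

n = 4, Σx = 170, Σy = 68.11, Σxy = 3052.69, Σx² = 7714
Sxx = Σx² − (Σx)²/n = 7714 − 7225 = 489
Sxy = Σxy − (Σx)(Σy)/n = 3052.69 − 2894.675 = 158.015
b = Sxy/Sxx = 158.015/489 = 0.323139
a = ȳ − b·x̄ = 17.0275 − 0.323139·42.5 = 3.294090
ŷ(59) = 3.294090 + 0.323139·59 = 22.359294
residual = y − ŷ = 22.35 − 22.359294 = -0.009294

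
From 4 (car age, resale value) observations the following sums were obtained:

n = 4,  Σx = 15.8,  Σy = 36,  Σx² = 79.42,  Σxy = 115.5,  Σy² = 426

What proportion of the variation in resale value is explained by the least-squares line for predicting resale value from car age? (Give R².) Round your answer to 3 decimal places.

Sxx = Σx² − (Σx)²/n = 79.42 − 62.41 = 17.01
Sxy = Σxy − (Σx)(Σy)/n = 115.5 − 142.2 = -26.7
Syy = Σy² − (Σy)²/n = 426 − 324 = 102
R² = Sxy²/(Sxx·Syy) = (-26.7)²/(17.01·102) = 0.410883

0.411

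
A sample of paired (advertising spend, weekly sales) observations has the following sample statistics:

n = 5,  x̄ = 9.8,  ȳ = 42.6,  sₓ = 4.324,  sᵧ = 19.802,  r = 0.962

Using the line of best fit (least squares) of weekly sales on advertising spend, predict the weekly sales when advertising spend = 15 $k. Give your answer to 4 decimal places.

b = r · sᵧ/sₓ = 0.962 · 19.802/4.324 = 4.405533
a = ȳ − b·x̄ = 42.6 − 4.405533·9.8 = -0.574222
ŷ(15) = a + b·15 = -0.574222 + 4.405533·15 = 65.508771

65.5088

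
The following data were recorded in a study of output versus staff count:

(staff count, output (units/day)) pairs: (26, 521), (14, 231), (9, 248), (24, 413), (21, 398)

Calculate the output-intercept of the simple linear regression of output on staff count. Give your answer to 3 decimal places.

n = 5, Σx = 94, Σy = 1811, Σxy = 37282, Σx² = 1970
Sxx = Σx² − (Σx)²/n = 1970 − 1767.2 = 202.8
Sxy = Σxy − (Σx)(Σy)/n = 37282 − 34046.8 = 3235.2
b = Sxy/Sxx = 3235.2/202.8 = 15.952663
a = ȳ − b·x̄ = 362.2 − 15.952663·18.8 = 62.289941

62.290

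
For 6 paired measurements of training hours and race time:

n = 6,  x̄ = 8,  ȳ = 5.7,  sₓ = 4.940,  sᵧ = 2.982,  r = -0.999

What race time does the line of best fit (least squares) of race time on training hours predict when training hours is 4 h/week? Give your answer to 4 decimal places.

8.1122

b = r · sᵧ/sₓ = -0.999 · 2.982/4.94 = -0.603040
a = ȳ − b·x̄ = 5.7 − (-0.603040)·8 = 10.524321
ŷ(4) = a + b·4 = 10.524321 + (-0.603040)·4 = 8.112160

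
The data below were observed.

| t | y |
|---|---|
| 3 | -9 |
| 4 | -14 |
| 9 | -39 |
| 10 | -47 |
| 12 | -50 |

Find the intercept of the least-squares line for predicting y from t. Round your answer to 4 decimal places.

n = 5, Σx = 38, Σy = -159, Σxy = -1504, Σx² = 350
Sxx = Σx² − (Σx)²/n = 350 − 288.8 = 61.2
Sxy = Σxy − (Σx)(Σy)/n = -1504 − (-1208.4) = -295.6
b = Sxy/Sxx = -295.6/61.2 = -4.830065
a = ȳ − b·x̄ = -31.8 − (-4.830065)·7.6 = 4.908497

4.9085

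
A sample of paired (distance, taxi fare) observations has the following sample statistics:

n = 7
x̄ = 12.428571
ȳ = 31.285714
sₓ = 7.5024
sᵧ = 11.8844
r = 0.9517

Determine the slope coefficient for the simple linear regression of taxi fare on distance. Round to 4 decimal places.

b = r · sᵧ/sₓ = 0.9517 · 11.8844/7.5024 = 1.507569

1.5076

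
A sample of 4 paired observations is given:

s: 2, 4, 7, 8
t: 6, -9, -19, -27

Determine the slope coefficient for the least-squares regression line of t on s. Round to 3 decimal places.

n = 4, Σx = 21, Σy = -49, Σxy = -373, Σx² = 133
Sxx = Σx² − (Σx)²/n = 133 − 110.25 = 22.75
Sxy = Σxy − (Σx)(Σy)/n = -373 − (-257.25) = -115.75
b = Sxy/Sxx = -115.75/22.75 = -5.087912

-5.088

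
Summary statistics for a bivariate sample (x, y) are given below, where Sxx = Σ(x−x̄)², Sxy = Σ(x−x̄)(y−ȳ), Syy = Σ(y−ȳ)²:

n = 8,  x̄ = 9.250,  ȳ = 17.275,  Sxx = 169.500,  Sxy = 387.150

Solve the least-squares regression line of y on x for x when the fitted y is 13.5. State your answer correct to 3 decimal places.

b = Sxy/Sxx = 387.15/169.5 = 2.284071
a = ȳ − b·x̄ = 17.275 − 2.284071·9.25 = -3.852655
Set a + b·x = 13.5: x = (13.5 − (-3.852655)) / 2.284071 = 7.597249

7.597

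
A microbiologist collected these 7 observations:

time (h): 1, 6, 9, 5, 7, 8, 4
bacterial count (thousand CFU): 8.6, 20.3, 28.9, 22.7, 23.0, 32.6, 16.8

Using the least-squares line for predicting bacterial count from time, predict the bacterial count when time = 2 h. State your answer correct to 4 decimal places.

n = 7, Σx = 40, Σy = 152.9, Σxy = 993, Σx² = 272
Sxx = Σx² − (Σx)²/n = 272 − 228.571429 = 43.428571
Sxy = Σxy − (Σx)(Σy)/n = 993 − 873.714286 = 119.285714
b = Sxy/Sxx = 119.285714/43.428571 = 2.746711
a = ȳ − b·x̄ = 21.842857 − 2.746711·5.714286 = 6.147368
ŷ(2) = a + b·2 = 6.147368 + 2.746711·2 = 11.640789

11.6408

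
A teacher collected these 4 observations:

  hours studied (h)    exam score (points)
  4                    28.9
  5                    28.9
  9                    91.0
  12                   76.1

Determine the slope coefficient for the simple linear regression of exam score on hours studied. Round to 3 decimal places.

7.452

n = 4, Σx = 30, Σy = 224.9, Σxy = 1992.3, Σx² = 266
Sxx = Σx² − (Σx)²/n = 266 − 225 = 41
Sxy = Σxy − (Σx)(Σy)/n = 1992.3 − 1686.75 = 305.55
b = Sxy/Sxx = 305.55/41 = 7.452439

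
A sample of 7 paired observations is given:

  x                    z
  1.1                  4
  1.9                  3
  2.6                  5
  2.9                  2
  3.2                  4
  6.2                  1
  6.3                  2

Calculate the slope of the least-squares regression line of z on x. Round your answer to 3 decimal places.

n = 7, Σx = 24.2, Σy = 21, Σxy = 60.5, Σx² = 108.36
Sxx = Σx² − (Σx)²/n = 108.36 − 83.662857 = 24.697143
Sxy = Σxy − (Σx)(Σy)/n = 60.5 − 72.6 = -12.1
b = Sxy/Sxx = -12.1/24.697143 = -0.489935

-0.490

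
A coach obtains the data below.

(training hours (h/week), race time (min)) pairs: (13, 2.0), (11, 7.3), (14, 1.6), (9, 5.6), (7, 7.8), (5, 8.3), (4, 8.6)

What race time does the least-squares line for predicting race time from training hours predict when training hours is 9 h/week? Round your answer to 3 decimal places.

5.886

n = 7, Σx = 63, Σy = 41.2, Σxy = 309.6, Σx² = 657
Sxx = Σx² − (Σx)²/n = 657 − 567 = 90
Sxy = Σxy − (Σx)(Σy)/n = 309.6 − 370.8 = -61.2
b = Sxy/Sxx = -61.2/90 = -0.68
a = ȳ − b·x̄ = 5.885714 − (-0.68)·9 = 12.005714
ŷ(9) = a + b·9 = 12.005714 + (-0.68)·9 = 5.885714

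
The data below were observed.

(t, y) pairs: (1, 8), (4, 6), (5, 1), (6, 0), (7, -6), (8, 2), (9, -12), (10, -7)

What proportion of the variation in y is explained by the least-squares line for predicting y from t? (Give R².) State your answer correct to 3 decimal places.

0.706

n = 8, Σx = 50, Σy = -8, Σxy = -167, Σx² = 372, Σy² = 334
Sxx = Σx² − (Σx)²/n = 372 − 312.5 = 59.5
Sxy = Σxy − (Σx)(Σy)/n = -167 − (-50) = -117
Syy = Σy² − (Σy)²/n = 334 − 8 = 326
R² = Sxy²/(Sxx·Syy) = (-117)²/(59.5·326) = 0.705728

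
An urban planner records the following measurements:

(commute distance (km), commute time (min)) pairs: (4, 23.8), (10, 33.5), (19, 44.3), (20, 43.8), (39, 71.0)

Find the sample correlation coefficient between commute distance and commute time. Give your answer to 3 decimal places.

0.998

n = 5, Σx = 92, Σy = 216.4, Σxy = 4916.9, Σx² = 2398, Σy² = 10610.62
Sxx = Σx² − (Σx)²/n = 2398 − 1692.8 = 705.2
Sxy = Σxy − (Σx)(Σy)/n = 4916.9 − 3981.76 = 935.14
Syy = Σy² − (Σy)²/n = 10610.62 − 9365.792 = 1244.828
r = Sxy/√(Sxx·Syy) = 935.14/√(877852.7056) = 935.14/936.937941 = 0.998081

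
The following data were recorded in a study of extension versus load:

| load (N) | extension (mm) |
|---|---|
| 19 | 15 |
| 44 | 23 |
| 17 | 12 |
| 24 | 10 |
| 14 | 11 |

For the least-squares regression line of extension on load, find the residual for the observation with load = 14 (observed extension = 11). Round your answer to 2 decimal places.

0.47

n = 5, Σx = 118, Σy = 71, Σxy = 1895, Σx² = 3358
Sxx = Σx² − (Σx)²/n = 3358 − 2784.8 = 573.2
Sxy = Σxy − (Σx)(Σy)/n = 1895 − 1675.6 = 219.4
b = Sxy/Sxx = 219.4/573.2 = 0.382763
a = ȳ − b·x̄ = 14.2 − 0.382763·23.6 = 5.166783
ŷ(14) = 5.166783 + 0.382763·14 = 10.525471
residual = y − ŷ = 11 − 10.525471 = 0.474529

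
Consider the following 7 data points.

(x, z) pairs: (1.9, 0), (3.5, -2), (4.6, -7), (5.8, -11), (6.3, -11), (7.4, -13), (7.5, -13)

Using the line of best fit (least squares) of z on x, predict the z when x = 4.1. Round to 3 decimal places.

n = 7, Σx = 37, Σy = -57, Σxy = -366, Σx² = 221.36
Sxx = Σx² − (Σx)²/n = 221.36 − 195.571429 = 25.788571
Sxy = Σxy − (Σx)(Σy)/n = -366 − (-301.285714) = -64.714286
b = Sxy/Sxx = -64.714286/25.788571 = -2.509417
a = ȳ − b·x̄ = -8.142857 − (-2.509417)·5.285714 = 5.121205
ŷ(4.1) = a + b·4.1 = 5.121205 + (-2.509417)·4.1 = -5.167405

-5.167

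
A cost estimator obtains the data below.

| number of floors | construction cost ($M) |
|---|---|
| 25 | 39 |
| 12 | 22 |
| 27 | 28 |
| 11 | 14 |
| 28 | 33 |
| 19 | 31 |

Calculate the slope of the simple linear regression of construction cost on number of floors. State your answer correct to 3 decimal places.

0.940

n = 6, Σx = 122, Σy = 167, Σxy = 3662, Σx² = 2764
Sxx = Σx² − (Σx)²/n = 2764 − 2480.666667 = 283.333333
Sxy = Σxy − (Σx)(Σy)/n = 3662 − 3395.666667 = 266.333333
b = Sxy/Sxx = 266.333333/283.333333 = 0.94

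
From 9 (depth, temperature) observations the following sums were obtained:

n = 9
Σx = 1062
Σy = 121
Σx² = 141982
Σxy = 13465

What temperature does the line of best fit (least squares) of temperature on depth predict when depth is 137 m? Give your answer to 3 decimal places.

Sxx = Σx² − (Σx)²/n = 141982 − 125316 = 16666
Sxy = Σxy − (Σx)(Σy)/n = 13465 − 14278 = -813
b = Sxy/Sxx = -813/16666 = -0.048782
a = ȳ − b·x̄ = 13.444444 − (-0.048782)·118 = 19.200715
ŷ(137) = a + b·137 = 19.200715 + (-0.048782)·137 = 12.517587

12.518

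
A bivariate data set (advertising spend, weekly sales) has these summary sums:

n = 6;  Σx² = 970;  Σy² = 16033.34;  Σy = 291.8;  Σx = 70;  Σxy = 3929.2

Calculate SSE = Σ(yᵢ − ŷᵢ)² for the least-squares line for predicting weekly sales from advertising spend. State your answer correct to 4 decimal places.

Sxx = Σx² − (Σx)²/n = 970 − 816.666667 = 153.333333
Sxy = Σxy − (Σx)(Σy)/n = 3929.2 − 3404.333333 = 524.866667
Syy = Σy² − (Σy)²/n = 16033.34 − 14191.206667 = 1842.133333
b = Sxy/Sxx = 524.866667/153.333333 = 3.423043
SSE = Syy − b·Sxy = 1842.133333 − 3.423043·524.866667 = 45.491913

45.4919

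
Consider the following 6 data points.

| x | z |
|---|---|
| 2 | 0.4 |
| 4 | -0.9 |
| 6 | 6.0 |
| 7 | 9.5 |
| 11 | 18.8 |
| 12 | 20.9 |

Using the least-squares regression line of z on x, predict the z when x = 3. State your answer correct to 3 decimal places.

-0.062

n = 6, Σx = 42, Σy = 54.7, Σxy = 557.3, Σx² = 370
Sxx = Σx² − (Σx)²/n = 370 − 294 = 76
Sxy = Σxy − (Σx)(Σy)/n = 557.3 − 382.9 = 174.4
b = Sxy/Sxx = 174.4/76 = 2.294737
a = ȳ − b·x̄ = 9.116667 − 2.294737·7 = -6.946491
ŷ(3) = a + b·3 = -6.946491 + 2.294737·3 = -0.062281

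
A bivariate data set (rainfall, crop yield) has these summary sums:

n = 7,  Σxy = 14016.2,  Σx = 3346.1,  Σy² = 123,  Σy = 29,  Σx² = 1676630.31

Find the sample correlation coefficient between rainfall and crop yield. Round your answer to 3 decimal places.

0.328

Sxx = Σx² − (Σx)²/n = 1676630.31 − 1599483.601429 = 77146.708571
Sxy = Σxy − (Σx)(Σy)/n = 14016.2 − 13862.414286 = 153.785714
Syy = Σy² − (Σy)²/n = 123 − 120.142857 = 2.857143
r = Sxy/√(Sxx·Syy) = 153.785714/√(220419.167347) = 153.785714/469.488197 = 0.327560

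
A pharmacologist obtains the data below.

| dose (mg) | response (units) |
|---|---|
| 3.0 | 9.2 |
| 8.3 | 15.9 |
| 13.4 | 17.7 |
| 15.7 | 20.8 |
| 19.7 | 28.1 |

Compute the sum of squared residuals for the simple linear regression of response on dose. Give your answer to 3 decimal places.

11.400

n = 5, Σx = 60.1, Σy = 91.7, Σxy = 1276.88, Σx² = 892.03, Σy² = 1872.99
Sxx = Σx² − (Σx)²/n = 892.03 − 722.402 = 169.628
Sxy = Σxy − (Σx)(Σy)/n = 1276.88 − 1102.234 = 174.646
Syy = Σy² − (Σy)²/n = 1872.99 − 1681.778 = 191.212
b = Sxy/Sxx = 174.646/169.628 = 1.029582
SSE = Syy − b·Sxy = 191.212 − 1.029582·174.646 = 11.399556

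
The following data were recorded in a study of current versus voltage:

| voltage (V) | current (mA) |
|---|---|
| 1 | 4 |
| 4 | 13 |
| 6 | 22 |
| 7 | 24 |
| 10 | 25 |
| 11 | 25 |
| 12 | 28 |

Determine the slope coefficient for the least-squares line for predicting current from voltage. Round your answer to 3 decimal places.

n = 7, Σx = 51, Σy = 141, Σxy = 1217, Σx² = 467
Sxx = Σx² − (Σx)²/n = 467 − 371.571429 = 95.428571
Sxy = Σxy − (Σx)(Σy)/n = 1217 − 1027.285714 = 189.714286
b = Sxy/Sxx = 189.714286/95.428571 = 1.988024

1.988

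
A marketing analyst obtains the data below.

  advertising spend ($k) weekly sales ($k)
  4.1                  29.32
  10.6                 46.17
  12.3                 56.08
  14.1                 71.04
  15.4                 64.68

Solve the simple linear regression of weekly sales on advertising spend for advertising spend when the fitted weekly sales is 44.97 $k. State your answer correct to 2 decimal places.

n = 5, Σx = 56.5, Σy = 267.29, Σxy = 3297.134, Σx² = 716.43
Sxx = Σx² − (Σx)²/n = 716.43 − 638.45 = 77.98
Sxy = Σxy − (Σx)(Σy)/n = 3297.134 − 3020.377 = 276.757
b = Sxy/Sxx = 276.757/77.98 = 3.549077
a = ȳ − b·x̄ = 53.458 − 3.549077·11.3 = 13.353433
Set a + b·x = 44.97: x = (44.97 − 13.353433) / 3.549077 = 8.908392

8.91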